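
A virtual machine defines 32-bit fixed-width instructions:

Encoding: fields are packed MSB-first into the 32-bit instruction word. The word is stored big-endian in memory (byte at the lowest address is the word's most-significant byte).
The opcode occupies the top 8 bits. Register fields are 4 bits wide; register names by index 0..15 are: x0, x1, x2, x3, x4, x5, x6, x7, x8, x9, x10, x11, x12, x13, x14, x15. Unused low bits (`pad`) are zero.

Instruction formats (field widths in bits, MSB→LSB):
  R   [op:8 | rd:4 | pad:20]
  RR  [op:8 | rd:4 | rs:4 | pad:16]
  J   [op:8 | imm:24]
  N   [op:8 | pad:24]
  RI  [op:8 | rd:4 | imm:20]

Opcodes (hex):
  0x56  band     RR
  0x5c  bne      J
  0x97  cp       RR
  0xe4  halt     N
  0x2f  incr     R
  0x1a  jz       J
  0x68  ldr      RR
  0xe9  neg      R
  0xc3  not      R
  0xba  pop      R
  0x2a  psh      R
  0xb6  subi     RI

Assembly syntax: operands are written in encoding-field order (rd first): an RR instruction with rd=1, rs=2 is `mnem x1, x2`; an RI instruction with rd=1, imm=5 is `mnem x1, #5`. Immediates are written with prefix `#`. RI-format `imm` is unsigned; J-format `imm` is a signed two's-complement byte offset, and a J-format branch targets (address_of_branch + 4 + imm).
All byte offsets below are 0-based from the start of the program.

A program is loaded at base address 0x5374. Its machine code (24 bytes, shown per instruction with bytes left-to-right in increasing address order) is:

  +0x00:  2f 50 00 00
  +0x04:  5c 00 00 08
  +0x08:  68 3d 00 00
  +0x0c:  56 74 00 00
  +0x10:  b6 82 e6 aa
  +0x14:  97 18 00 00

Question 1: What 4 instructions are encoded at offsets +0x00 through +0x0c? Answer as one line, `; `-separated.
incr x5; bne #8; ldr x3, x13; band x7, x4

@+00  big-endian(2f 50 00 00) = 0x2f500000
  opcode bits[31:24]=0x2f: incr/R
  rd: (w>>20)&0xf=0x5 → x5
@+04  big-endian(5c 00 00 08) = 0x5c000008
  opcode bits[31:24]=0x5c: bne/J
  imm: (w>>0)&0xffffff=0x8 → #8
@+08  big-endian(68 3d 00 00) = 0x683d0000
  opcode bits[31:24]=0x68: ldr/RR
  rd: (w>>20)&0xf=0x3 → x3
  rs: (w>>16)&0xf=0xd → x13
@+0c  big-endian(56 74 00 00) = 0x56740000
  opcode bits[31:24]=0x56: band/RR
  rd: (w>>20)&0xf=0x7 → x7
  rs: (w>>16)&0xf=0x4 → x4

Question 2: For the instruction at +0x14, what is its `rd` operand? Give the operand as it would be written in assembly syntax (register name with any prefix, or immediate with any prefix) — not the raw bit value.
x1

+0x14: 97 18 00 00 ⇒ word 0x97180000 (big)
  op=0x97180000>>24=0x97 ⇒ cp (RR)
  rd@[23:20]=0x1 ⇒ x1
  rs@[19:16]=0x8 ⇒ x8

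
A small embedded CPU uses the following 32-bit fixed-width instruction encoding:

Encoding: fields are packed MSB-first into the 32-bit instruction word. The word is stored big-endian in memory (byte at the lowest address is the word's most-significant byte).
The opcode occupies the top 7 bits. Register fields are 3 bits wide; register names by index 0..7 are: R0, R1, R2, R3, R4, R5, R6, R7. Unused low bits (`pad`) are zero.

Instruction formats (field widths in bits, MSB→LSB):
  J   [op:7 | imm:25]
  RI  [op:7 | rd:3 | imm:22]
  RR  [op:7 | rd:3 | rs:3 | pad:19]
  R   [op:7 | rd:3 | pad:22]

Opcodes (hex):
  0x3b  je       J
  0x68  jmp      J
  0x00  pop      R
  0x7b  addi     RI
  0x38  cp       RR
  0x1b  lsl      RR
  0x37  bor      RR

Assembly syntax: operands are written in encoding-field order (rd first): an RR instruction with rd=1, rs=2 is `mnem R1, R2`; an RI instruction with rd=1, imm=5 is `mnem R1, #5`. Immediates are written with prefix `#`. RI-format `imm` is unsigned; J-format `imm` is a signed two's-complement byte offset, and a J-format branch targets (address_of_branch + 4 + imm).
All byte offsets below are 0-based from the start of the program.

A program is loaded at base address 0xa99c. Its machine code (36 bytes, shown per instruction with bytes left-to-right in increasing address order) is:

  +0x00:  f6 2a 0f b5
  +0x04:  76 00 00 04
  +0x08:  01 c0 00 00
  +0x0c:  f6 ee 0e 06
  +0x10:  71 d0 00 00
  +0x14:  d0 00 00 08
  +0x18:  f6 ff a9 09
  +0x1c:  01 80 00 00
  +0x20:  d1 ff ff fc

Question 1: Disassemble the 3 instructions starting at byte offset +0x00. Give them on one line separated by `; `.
addi R0, #2756533; je #4; pop R7

@+00  big-endian(f6 2a 0f b5) = 0xf62a0fb5
  op=0xf62a0fb5>>25=0x7b ⇒ addi (RI)
  rd@[24:22]=0x0 ⇒ R0
  imm@[21:0]=0x2a0fb5 ⇒ #2756533
@+04  big-endian(76 00 00 04) = 0x76000004
  op=0x76000004>>25=0x3b ⇒ je (J)
  imm@[24:0]=0x4 ⇒ #4
@+08  big-endian(01 c0 00 00) = 0x01c00000
  op=0x01c00000>>25=0x0 ⇒ pop (R)
  rd@[24:22]=0x7 ⇒ R7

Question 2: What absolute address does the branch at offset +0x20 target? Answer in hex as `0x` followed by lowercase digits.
0xa9bc

off 0x20: read d1 ff ff fc as big → 0xd1fffffc
  op=0xd1fffffc>>25=0x68 ⇒ jmp (J)
  imm: (w>>0)&0x1ffffff=0x1fffffc (s25→-4) → #-4
  target = base 0xa99c + off 0x20 + 4 + imm -4 = 0xa9bc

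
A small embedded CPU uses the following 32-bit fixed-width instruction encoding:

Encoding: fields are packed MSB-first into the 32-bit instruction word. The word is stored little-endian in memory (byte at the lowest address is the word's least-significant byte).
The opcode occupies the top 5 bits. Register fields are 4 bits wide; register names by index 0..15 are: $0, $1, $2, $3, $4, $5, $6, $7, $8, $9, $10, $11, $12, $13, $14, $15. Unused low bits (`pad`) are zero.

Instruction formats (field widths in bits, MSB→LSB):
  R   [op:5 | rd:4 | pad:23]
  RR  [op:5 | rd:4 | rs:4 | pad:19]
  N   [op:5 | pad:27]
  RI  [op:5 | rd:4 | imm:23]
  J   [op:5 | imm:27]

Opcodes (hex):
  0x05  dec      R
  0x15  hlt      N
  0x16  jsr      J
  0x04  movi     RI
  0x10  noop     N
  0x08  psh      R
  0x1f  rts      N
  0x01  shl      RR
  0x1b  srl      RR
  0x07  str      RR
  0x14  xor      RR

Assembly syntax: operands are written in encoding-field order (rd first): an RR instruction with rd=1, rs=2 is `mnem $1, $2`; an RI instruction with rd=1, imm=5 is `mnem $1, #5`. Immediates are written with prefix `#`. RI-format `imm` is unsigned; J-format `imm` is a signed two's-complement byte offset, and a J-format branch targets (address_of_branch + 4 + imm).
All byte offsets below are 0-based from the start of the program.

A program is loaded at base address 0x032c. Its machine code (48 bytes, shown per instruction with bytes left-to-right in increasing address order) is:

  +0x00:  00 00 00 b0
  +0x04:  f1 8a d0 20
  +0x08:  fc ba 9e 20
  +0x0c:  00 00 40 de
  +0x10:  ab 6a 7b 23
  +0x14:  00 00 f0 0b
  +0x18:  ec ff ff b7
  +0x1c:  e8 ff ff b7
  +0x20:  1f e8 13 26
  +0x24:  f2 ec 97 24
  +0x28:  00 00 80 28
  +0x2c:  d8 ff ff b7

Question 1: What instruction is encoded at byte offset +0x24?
@+24  little-endian(f2 ec 97 24) = 0x2497ecf2
  opcode bits[31:27]=0x4: movi/RI
  rd@[26:23]=0x9 ⇒ $9
  imm@[22:0]=0x17ecf2 ⇒ #1567986

movi $9, #1567986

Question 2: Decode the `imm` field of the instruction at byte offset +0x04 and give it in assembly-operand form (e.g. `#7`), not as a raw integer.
#5278449

[04] f1 8a d0 20 → 0x20d08af1
  op=0x20d08af1>>27=0x4 ⇒ movi (RI)
  rd: (w>>23)&0xf=0x1 → $1
  imm: (w>>0)&0x7fffff=0x508af1 → #5278449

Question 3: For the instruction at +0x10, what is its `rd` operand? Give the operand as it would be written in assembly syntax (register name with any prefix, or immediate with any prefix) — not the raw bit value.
$6

off 0x10: read ab 6a 7b 23 as little → 0x237b6aab
  top 5b → 0x4 → movi [RI]
  rd@[26:23]=0x6 ⇒ $6
  imm@[22:0]=0x7b6aab ⇒ #8088235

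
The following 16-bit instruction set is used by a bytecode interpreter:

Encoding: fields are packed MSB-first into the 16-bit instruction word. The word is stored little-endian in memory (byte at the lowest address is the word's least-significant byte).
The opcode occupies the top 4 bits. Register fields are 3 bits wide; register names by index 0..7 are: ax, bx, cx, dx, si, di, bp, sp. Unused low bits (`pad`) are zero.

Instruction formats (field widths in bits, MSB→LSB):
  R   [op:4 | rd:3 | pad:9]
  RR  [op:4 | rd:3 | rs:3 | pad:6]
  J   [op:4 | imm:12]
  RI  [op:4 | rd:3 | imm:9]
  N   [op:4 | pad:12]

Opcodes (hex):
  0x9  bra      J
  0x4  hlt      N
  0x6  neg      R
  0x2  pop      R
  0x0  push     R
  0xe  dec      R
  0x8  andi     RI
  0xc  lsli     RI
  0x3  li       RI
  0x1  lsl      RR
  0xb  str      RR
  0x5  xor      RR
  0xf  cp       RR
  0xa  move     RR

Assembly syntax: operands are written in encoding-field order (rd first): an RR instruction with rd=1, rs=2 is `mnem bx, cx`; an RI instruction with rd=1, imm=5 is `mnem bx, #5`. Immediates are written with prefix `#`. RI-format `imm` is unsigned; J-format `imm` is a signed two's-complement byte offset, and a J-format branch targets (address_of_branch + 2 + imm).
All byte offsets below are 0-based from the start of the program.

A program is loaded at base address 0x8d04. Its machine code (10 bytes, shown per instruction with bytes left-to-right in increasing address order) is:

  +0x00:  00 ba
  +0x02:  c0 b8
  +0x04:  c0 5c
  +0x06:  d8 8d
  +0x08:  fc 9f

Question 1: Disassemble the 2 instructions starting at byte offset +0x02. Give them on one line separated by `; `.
off 0x02: read c0 b8 as little → 0xb8c0
  op=0xb8c0>>12=0xb ⇒ str (RR)
  [11:9] rd=4 = si
  [8:6] rs=3 = dx
off 0x04: read c0 5c as little → 0x5cc0
  op=0x5cc0>>12=0x5 ⇒ xor (RR)
  [11:9] rd=6 = bp
  [8:6] rs=3 = dx

str si, dx; xor bp, dx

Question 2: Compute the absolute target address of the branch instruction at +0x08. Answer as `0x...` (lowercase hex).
0x8d0a

@+08  little-endian(fc 9f) = 0x9ffc
  op=0x9ffc>>12=0x9 ⇒ bra (J)
  imm: (w>>0)&0xfff=0xffc (s12→-4) → #-4
  target = base 0x8d04 + off 0x08 + 2 + imm -4 = 0x8d0a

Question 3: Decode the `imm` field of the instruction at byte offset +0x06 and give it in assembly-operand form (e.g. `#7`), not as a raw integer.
off 0x06: read d8 8d as little → 0x8dd8
  opcode bits[15:12]=0x8: andi/RI
  [11:9] rd=6 = bp
  [8:0] imm=472 = #472

#472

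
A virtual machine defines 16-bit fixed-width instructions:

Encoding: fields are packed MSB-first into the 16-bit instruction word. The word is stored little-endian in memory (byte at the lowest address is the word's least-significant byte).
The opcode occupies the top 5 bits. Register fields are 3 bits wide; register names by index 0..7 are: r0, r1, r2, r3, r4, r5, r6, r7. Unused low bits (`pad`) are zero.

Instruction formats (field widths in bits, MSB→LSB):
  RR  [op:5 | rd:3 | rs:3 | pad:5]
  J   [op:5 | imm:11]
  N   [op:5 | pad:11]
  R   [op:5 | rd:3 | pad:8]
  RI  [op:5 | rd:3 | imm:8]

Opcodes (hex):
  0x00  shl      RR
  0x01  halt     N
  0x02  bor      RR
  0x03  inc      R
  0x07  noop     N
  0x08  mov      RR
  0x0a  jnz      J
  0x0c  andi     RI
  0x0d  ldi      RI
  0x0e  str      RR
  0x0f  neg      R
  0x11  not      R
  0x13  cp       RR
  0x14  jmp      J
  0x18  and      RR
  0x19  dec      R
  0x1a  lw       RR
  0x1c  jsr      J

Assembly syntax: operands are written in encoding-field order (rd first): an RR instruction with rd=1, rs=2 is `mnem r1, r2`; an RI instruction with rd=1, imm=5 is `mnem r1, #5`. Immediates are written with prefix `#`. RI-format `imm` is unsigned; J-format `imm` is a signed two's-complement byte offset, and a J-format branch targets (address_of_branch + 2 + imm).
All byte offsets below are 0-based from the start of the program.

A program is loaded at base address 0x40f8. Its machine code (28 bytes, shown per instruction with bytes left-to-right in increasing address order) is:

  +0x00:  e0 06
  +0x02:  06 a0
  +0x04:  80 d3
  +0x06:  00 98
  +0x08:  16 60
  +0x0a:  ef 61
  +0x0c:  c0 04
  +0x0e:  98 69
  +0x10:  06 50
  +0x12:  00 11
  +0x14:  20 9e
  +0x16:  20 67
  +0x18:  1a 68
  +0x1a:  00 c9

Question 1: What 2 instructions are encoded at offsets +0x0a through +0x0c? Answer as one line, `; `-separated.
andi r1, #239; shl r4, r6

off 0x0a: read ef 61 as little → 0x61ef
  opcode bits[15:11]=0xc: andi/RI
  [10:8] rd=1 = r1
  [7:0] imm=239 = #239
off 0x0c: read c0 04 as little → 0x04c0
  opcode bits[15:11]=0x0: shl/RR
  [10:8] rd=4 = r4
  [7:5] rs=6 = r6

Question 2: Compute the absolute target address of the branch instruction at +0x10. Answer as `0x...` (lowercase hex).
[10] 06 50 → 0x5006
  opcode bits[15:11]=0xa: jnz/J
  imm: (w>>0)&0x7ff=0x6 → #6
  target = base 0x40f8 + off 0x10 + 2 + imm 6 = 0x4110

0x4110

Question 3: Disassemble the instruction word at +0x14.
cp r6, r1

off 0x14: read 20 9e as little → 0x9e20
  op=0x9e20>>11=0x13 ⇒ cp (RR)
  [10:8] rd=6 = r6
  [7:5] rs=1 = r1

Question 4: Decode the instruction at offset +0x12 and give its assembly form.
off 0x12: read 00 11 as little → 0x1100
  opcode bits[15:11]=0x2: bor/RR
  rd: (w>>8)&0x7=0x1 → r1
  rs: (w>>5)&0x7=0x0 → r0

bor r1, r0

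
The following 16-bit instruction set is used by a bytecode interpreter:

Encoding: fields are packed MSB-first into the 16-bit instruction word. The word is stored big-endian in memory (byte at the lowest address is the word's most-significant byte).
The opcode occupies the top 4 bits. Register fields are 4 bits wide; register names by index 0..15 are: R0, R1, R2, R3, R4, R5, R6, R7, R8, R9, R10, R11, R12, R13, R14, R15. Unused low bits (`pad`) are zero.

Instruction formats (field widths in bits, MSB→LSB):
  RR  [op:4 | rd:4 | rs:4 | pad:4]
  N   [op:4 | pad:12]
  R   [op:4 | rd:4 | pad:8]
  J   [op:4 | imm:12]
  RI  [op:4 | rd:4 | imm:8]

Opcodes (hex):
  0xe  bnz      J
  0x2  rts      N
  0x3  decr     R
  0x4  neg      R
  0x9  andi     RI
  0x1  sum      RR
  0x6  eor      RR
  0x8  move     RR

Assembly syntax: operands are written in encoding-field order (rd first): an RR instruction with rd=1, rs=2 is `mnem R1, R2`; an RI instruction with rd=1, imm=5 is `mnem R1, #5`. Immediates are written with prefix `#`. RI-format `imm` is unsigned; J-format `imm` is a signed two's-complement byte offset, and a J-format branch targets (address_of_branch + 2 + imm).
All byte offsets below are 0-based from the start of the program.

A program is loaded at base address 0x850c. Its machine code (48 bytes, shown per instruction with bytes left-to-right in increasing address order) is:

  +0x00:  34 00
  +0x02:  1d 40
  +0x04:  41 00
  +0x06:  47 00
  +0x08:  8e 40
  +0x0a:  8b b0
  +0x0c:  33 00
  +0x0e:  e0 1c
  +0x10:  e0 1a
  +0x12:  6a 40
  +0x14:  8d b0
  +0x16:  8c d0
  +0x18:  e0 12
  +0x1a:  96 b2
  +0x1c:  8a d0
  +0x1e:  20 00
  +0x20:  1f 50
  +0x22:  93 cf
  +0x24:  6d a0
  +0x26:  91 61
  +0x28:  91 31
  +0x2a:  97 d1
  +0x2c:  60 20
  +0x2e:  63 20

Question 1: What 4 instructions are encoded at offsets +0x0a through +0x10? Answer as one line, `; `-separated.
move R11, R11; decr R3; bnz #28; bnz #26

@+0a  big-endian(8b b0) = 0x8bb0
  op=0x8bb0>>12=0x8 ⇒ move (RR)
  rd@[11:8]=0xb ⇒ R11
  rs@[7:4]=0xb ⇒ R11
@+0c  big-endian(33 00) = 0x3300
  op=0x3300>>12=0x3 ⇒ decr (R)
  rd@[11:8]=0x3 ⇒ R3
@+0e  big-endian(e0 1c) = 0xe01c
  op=0xe01c>>12=0xe ⇒ bnz (J)
  imm@[11:0]=0x1c ⇒ #28
@+10  big-endian(e0 1a) = 0xe01a
  op=0xe01a>>12=0xe ⇒ bnz (J)
  imm@[11:0]=0x1a ⇒ #26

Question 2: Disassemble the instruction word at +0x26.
@+26  big-endian(91 61) = 0x9161
  top 4b → 0x9 → andi [RI]
  rd: (w>>8)&0xf=0x1 → R1
  imm: (w>>0)&0xff=0x61 → #97

andi R1, #97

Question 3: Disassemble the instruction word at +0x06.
off 0x06: read 47 00 as big → 0x4700
  op=0x4700>>12=0x4 ⇒ neg (R)
  rd: (w>>8)&0xf=0x7 → R7

neg R7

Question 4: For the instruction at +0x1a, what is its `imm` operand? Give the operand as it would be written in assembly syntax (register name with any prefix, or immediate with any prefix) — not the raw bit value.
#178

[1a] 96 b2 → 0x96b2
  opcode bits[15:12]=0x9: andi/RI
  rd@[11:8]=0x6 ⇒ R6
  imm@[7:0]=0xb2 ⇒ #178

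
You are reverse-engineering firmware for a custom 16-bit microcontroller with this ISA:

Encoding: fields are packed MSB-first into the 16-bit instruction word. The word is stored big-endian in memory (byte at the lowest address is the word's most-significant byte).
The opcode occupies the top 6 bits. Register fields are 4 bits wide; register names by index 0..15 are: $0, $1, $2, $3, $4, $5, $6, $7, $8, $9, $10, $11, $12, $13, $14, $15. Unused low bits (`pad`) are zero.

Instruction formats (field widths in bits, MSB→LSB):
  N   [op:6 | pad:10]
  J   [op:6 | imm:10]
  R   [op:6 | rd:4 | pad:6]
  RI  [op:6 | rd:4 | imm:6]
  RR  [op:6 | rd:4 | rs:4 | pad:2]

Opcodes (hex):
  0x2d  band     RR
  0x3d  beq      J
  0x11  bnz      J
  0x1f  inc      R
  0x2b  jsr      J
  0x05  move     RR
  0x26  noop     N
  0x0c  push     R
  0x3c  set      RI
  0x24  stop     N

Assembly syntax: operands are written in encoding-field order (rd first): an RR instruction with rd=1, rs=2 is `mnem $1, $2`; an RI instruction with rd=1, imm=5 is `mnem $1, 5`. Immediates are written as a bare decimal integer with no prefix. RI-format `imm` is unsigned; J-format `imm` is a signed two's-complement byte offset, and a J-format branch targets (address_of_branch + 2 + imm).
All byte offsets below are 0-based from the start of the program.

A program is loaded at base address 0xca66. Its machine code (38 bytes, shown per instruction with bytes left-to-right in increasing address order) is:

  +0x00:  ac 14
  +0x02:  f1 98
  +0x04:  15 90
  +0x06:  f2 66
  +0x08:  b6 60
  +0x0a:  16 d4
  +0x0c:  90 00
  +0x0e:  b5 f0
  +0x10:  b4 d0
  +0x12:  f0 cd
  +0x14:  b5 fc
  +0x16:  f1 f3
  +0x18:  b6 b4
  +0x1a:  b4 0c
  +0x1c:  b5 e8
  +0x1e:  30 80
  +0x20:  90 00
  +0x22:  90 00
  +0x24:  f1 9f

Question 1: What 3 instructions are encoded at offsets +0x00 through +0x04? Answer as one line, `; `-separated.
@+00  big-endian(ac 14) = 0xac14
  opcode bits[15:10]=0x2b: jsr/J
  imm: (w>>0)&0x3ff=0x14 → 20
@+02  big-endian(f1 98) = 0xf198
  opcode bits[15:10]=0x3c: set/RI
  rd: (w>>6)&0xf=0x6 → $6
  imm: (w>>0)&0x3f=0x18 → 24
@+04  big-endian(15 90) = 0x1590
  opcode bits[15:10]=0x5: move/RR
  rd: (w>>6)&0xf=0x6 → $6
  rs: (w>>2)&0xf=0x4 → $4

jsr 20; set $6, 24; move $6, $4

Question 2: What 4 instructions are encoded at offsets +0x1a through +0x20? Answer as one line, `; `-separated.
+0x1a: b4 0c ⇒ word 0xb40c (big)
  top 6b → 0x2d → band [RR]
  [9:6] rd=0 = $0
  [5:2] rs=3 = $3
+0x1c: b5 e8 ⇒ word 0xb5e8 (big)
  top 6b → 0x2d → band [RR]
  [9:6] rd=7 = $7
  [5:2] rs=10 = $10
+0x1e: 30 80 ⇒ word 0x3080 (big)
  top 6b → 0xc → push [R]
  [9:6] rd=2 = $2
+0x20: 90 00 ⇒ word 0x9000 (big)
  top 6b → 0x24 → stop [N]

band $0, $3; band $7, $10; push $2; stop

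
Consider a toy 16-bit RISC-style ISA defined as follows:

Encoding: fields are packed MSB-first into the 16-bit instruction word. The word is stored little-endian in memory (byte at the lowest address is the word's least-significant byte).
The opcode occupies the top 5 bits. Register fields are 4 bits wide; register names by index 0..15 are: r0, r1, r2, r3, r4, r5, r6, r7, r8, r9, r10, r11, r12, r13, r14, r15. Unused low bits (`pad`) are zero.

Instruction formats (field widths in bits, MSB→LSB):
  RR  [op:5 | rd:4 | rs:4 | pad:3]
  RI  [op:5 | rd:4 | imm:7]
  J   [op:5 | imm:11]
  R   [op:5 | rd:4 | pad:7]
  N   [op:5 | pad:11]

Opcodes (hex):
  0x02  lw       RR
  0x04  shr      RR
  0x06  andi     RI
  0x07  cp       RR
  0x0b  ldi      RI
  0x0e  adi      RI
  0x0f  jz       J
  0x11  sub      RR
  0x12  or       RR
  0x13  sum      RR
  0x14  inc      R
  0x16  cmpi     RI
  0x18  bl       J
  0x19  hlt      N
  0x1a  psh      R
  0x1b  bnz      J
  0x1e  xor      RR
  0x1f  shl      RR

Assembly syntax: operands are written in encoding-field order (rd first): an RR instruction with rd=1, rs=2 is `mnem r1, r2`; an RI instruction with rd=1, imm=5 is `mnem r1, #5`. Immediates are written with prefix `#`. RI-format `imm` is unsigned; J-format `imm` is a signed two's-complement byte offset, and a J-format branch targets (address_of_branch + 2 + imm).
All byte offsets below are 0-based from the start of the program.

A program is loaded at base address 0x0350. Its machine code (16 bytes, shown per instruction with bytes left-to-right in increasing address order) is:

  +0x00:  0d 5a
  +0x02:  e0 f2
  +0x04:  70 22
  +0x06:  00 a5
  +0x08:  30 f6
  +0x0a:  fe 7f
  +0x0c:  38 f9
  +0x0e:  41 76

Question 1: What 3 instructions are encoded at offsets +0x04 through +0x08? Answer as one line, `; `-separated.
shr r4, r14; inc r10; xor r12, r6

off 0x04: read 70 22 as little → 0x2270
  op=0x2270>>11=0x4 ⇒ shr (RR)
  rd: (w>>7)&0xf=0x4 → r4
  rs: (w>>3)&0xf=0xe → r14
off 0x06: read 00 a5 as little → 0xa500
  op=0xa500>>11=0x14 ⇒ inc (R)
  rd: (w>>7)&0xf=0xa → r10
off 0x08: read 30 f6 as little → 0xf630
  op=0xf630>>11=0x1e ⇒ xor (RR)
  rd: (w>>7)&0xf=0xc → r12
  rs: (w>>3)&0xf=0x6 → r6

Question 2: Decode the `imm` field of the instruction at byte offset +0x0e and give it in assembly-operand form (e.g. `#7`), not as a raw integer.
@+0e  little-endian(41 76) = 0x7641
  opcode bits[15:11]=0xe: adi/RI
  [10:7] rd=12 = r12
  [6:0] imm=65 = #65

#65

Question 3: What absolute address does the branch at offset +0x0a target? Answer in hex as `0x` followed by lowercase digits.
0x035a

off 0x0a: read fe 7f as little → 0x7ffe
  opcode bits[15:11]=0xf: jz/J
  imm@[10:0]=0x7fe (s11→-2) ⇒ #-2
  target = base 0x0350 + off 0x0a + 2 + imm -2 = 0x035a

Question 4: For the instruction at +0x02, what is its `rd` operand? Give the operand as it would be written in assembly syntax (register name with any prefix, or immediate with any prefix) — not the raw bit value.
r5

off 0x02: read e0 f2 as little → 0xf2e0
  opcode bits[15:11]=0x1e: xor/RR
  [10:7] rd=5 = r5
  [6:3] rs=12 = r12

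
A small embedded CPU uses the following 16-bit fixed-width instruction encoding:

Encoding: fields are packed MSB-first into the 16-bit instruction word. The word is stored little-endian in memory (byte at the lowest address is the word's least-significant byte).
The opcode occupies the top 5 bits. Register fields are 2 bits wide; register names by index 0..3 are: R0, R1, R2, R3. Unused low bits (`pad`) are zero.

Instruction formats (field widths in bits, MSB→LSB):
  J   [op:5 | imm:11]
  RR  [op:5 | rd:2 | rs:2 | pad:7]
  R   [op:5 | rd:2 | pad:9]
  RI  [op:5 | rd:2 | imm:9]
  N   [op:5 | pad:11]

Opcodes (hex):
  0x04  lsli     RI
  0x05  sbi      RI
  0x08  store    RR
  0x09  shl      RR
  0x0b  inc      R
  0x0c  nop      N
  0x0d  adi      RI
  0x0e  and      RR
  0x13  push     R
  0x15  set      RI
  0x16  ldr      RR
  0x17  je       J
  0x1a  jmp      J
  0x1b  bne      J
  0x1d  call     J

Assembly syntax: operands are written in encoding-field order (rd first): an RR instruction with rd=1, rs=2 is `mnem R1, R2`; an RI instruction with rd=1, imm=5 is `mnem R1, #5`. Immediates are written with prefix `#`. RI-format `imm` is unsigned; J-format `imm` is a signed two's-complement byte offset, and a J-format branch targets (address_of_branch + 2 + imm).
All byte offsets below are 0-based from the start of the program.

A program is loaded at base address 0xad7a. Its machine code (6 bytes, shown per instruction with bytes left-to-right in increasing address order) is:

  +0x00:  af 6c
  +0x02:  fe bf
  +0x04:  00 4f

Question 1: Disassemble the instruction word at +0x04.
+0x04: 00 4f ⇒ word 0x4f00 (little)
  op=0x4f00>>11=0x9 ⇒ shl (RR)
  [10:9] rd=3 = R3
  [8:7] rs=2 = R2

shl R3, R2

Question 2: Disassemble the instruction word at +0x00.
off 0x00: read af 6c as little → 0x6caf
  opcode bits[15:11]=0xd: adi/RI
  [10:9] rd=2 = R2
  [8:0] imm=175 = #175

adi R2, #175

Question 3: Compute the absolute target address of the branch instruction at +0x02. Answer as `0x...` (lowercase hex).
0xad7c

[02] fe bf → 0xbffe
  opcode bits[15:11]=0x17: je/J
  imm@[10:0]=0x7fe (s11→-2) ⇒ #-2
  target = base 0xad7a + off 0x02 + 2 + imm -2 = 0xad7c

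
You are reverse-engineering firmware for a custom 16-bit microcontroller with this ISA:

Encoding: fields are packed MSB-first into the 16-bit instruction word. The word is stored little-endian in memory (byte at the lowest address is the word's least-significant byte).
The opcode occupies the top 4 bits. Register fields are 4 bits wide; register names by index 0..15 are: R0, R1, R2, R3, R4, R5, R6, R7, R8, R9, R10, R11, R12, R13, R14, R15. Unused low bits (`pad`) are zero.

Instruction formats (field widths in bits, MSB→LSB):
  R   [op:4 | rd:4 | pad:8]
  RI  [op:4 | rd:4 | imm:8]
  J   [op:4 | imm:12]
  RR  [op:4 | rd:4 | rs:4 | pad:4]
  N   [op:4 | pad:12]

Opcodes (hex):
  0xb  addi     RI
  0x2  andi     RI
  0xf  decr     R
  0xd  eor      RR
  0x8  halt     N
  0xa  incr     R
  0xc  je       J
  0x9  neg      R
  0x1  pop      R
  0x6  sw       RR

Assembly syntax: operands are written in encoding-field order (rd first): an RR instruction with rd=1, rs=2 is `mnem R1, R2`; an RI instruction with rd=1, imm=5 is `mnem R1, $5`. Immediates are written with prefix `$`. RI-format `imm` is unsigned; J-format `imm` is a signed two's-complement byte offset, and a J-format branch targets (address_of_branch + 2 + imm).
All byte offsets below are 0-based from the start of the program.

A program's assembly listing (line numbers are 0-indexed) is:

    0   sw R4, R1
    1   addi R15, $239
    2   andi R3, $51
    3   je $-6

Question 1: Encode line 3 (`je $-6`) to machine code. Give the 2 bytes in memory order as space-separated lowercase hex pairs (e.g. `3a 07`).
L3: je op=0xc:4|imm=-6:12 ⇒ 0xcffa ⇒ little fa cf

fa cf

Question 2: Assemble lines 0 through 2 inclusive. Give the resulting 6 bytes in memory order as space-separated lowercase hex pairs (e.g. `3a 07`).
L0: sw op=0x6:4|rd=4:4|rs=1:4|pad=0:4 ⇒ 0x6410 ⇒ little 10 64
L1: addi op=0xb:4|rd=15:4|imm=239:8 ⇒ 0xbfef ⇒ little ef bf
L2: andi op=0x2:4|rd=3:4|imm=51:8 ⇒ 0x2333 ⇒ little 33 23

10 64 ef bf 33 23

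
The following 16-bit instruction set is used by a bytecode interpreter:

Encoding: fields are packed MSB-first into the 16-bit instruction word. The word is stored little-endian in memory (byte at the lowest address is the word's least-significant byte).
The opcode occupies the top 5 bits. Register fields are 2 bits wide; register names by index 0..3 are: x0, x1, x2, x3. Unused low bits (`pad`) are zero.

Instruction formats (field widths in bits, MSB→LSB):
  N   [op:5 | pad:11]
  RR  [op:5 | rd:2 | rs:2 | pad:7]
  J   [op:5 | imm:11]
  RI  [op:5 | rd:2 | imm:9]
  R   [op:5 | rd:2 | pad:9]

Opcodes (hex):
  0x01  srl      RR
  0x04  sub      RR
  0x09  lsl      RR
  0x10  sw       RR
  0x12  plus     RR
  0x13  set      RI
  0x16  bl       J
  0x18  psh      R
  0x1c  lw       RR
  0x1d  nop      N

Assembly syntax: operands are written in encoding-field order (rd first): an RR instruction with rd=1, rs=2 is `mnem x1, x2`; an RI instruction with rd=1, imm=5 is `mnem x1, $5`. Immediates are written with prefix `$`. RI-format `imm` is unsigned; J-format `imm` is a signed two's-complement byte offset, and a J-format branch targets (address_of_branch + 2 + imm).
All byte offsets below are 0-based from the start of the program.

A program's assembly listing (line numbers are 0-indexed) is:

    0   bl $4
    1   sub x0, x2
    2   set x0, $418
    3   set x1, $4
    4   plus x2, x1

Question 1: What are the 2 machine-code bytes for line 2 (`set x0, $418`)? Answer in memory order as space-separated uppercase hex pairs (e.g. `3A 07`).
2. set fields op=0x13:5|rd=0:2|imm=418:9 → word 99a2h → a2 99

A2 99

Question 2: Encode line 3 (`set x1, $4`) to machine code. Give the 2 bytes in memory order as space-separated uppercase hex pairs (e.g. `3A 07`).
04 9A

line 3 (set): pack op=0x13:5|rd=1:2|imm=4:9 = 0x9a04; little→ 04 9a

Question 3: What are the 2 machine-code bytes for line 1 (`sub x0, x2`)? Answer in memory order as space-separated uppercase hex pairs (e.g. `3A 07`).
00 21

line 1 (sub): pack op=0x4:5|rd=0:2|rs=2:2|pad=0:7 = 0x2100; little→ 00 21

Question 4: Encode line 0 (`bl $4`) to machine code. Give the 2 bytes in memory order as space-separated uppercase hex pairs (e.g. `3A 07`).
0. bl fields op=0x16:5|imm=4:11 → word b004h → 04 b0

04 B0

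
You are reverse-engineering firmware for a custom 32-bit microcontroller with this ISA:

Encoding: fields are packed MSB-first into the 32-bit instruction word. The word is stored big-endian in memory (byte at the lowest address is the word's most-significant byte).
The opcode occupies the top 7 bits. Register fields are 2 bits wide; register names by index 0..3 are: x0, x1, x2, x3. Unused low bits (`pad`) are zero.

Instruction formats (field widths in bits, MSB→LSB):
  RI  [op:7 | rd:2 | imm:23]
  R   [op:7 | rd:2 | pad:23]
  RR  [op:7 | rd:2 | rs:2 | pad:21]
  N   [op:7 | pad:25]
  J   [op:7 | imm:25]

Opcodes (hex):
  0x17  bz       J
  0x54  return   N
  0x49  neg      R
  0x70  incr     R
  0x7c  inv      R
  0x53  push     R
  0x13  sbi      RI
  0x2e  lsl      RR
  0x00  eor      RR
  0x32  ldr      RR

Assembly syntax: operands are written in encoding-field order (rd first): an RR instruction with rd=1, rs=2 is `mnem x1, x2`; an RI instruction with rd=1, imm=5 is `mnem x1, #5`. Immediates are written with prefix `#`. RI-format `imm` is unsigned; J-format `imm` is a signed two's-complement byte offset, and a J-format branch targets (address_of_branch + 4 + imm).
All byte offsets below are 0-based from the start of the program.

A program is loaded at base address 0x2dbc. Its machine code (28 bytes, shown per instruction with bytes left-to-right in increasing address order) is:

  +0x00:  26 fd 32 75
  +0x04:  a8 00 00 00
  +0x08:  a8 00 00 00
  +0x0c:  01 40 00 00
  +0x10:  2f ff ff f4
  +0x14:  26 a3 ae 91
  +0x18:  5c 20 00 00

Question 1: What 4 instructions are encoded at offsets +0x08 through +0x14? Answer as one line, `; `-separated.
off 0x08: read a8 00 00 00 as big → 0xa8000000
  opcode bits[31:25]=0x54: return/N
off 0x0c: read 01 40 00 00 as big → 0x01400000
  opcode bits[31:25]=0x0: eor/RR
  [24:23] rd=2 = x2
  [22:21] rs=2 = x2
off 0x10: read 2f ff ff f4 as big → 0x2ffffff4
  opcode bits[31:25]=0x17: bz/J
  [24:0] imm=33554420 (s25→-12) = #-12
off 0x14: read 26 a3 ae 91 as big → 0x26a3ae91
  opcode bits[31:25]=0x13: sbi/RI
  [24:23] rd=1 = x1
  [22:0] imm=2338449 = #2338449

return; eor x2, x2; bz #-12; sbi x1, #2338449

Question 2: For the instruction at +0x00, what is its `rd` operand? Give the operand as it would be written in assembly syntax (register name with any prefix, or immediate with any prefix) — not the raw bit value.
x1

@+00  big-endian(26 fd 32 75) = 0x26fd3275
  top 7b → 0x13 → sbi [RI]
  rd: (w>>23)&0x3=0x1 → x1
  imm: (w>>0)&0x7fffff=0x7d3275 → #8204917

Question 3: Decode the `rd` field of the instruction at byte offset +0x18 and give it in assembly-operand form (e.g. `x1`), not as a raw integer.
x0

+0x18: 5c 20 00 00 ⇒ word 0x5c200000 (big)
  op=0x5c200000>>25=0x2e ⇒ lsl (RR)
  rd: (w>>23)&0x3=0x0 → x0
  rs: (w>>21)&0x3=0x1 → x1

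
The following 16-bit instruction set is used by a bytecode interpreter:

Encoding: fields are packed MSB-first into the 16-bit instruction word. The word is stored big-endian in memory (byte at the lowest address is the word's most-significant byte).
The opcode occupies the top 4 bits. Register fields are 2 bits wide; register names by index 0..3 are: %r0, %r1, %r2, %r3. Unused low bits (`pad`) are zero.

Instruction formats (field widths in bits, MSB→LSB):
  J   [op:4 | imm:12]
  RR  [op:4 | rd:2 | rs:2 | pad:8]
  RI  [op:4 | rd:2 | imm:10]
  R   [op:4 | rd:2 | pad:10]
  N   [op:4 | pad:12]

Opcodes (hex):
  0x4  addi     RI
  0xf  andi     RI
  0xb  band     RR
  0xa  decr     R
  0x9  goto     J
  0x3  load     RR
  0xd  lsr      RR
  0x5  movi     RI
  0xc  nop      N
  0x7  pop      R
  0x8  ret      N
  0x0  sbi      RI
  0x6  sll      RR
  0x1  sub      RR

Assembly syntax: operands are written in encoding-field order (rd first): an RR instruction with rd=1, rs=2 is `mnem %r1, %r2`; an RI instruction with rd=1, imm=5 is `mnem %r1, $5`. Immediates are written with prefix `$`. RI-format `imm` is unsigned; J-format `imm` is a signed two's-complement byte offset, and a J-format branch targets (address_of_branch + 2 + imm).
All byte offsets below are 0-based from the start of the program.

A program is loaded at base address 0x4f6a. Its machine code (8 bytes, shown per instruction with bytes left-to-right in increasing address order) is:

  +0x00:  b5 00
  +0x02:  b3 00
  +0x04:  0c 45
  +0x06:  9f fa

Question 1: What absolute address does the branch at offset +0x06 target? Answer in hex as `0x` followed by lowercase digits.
[06] 9f fa → 0x9ffa
  top 4b → 0x9 → goto [J]
  [11:0] imm=4090 (s12→-6) = $-6
  target = base 0x4f6a + off 0x06 + 2 + imm -6 = 0x4f6c

0x4f6c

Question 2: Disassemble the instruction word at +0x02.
off 0x02: read b3 00 as big → 0xb300
  top 4b → 0xb → band [RR]
  rd: (w>>10)&0x3=0x0 → %r0
  rs: (w>>8)&0x3=0x3 → %r3

band %r0, %r3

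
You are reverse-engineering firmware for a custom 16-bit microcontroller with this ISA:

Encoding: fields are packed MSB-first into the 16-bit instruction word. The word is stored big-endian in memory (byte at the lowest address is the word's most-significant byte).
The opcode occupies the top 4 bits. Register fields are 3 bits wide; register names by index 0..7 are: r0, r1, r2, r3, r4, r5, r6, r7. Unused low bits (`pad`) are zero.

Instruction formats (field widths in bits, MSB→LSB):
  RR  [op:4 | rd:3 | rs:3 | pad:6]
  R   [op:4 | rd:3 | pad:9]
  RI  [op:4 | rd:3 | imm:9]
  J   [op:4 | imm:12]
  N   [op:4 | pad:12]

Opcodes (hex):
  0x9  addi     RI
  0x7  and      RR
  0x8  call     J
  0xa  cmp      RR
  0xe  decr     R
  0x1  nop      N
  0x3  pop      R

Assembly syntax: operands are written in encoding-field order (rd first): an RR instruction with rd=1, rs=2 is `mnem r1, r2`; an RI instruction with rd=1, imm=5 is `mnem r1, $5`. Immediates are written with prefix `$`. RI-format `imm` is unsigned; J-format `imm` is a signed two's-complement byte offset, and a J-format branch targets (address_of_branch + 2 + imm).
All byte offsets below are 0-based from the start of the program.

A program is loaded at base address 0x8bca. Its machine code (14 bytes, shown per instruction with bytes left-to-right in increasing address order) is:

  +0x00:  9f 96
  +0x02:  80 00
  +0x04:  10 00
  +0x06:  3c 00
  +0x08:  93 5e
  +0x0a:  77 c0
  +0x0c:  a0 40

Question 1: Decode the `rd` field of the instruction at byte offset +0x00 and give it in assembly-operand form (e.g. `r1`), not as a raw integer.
r7

+0x00: 9f 96 ⇒ word 0x9f96 (big)
  top 4b → 0x9 → addi [RI]
  [11:9] rd=7 = r7
  [8:0] imm=406 = $406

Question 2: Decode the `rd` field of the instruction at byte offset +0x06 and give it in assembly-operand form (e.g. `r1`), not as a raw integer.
r6

@+06  big-endian(3c 00) = 0x3c00
  top 4b → 0x3 → pop [R]
  rd: (w>>9)&0x7=0x6 → r6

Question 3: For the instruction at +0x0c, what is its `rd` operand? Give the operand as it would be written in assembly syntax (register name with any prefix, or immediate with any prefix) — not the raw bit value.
+0x0c: a0 40 ⇒ word 0xa040 (big)
  opcode bits[15:12]=0xa: cmp/RR
  rd@[11:9]=0x0 ⇒ r0
  rs@[8:6]=0x1 ⇒ r1

r0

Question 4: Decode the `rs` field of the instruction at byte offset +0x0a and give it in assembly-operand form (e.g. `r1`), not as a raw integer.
[0a] 77 c0 → 0x77c0
  opcode bits[15:12]=0x7: and/RR
  [11:9] rd=3 = r3
  [8:6] rs=7 = r7

r7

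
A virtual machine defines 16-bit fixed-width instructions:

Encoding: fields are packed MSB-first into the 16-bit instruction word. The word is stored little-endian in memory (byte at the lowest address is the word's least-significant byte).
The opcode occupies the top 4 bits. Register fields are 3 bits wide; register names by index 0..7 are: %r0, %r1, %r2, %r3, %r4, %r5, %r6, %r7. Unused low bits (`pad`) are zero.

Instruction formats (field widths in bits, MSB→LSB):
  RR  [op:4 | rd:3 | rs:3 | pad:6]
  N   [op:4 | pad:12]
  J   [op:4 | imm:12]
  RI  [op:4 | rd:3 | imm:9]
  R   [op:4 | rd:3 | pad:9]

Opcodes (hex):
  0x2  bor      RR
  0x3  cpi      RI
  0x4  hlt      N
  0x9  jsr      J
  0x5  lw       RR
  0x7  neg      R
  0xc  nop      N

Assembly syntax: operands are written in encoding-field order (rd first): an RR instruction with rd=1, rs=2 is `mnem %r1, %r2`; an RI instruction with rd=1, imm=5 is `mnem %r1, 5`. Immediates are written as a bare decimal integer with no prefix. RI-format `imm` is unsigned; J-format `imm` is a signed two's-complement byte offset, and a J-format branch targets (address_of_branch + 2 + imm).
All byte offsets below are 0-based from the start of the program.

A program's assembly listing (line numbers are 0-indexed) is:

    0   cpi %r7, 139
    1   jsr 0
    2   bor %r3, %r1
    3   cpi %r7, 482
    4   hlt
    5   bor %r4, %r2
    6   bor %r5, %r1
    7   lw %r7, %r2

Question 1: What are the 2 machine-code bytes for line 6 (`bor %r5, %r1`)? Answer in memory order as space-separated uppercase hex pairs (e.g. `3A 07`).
40 2A

line 6 (bor): pack op=0x2:4|rd=5:3|rs=1:3|pad=0:6 = 0x2a40; little→ 40 2a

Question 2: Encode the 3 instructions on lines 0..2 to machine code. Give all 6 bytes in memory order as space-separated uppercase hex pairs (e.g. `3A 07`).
0. cpi fields op=0x3:4|rd=7:3|imm=139:9 → word 3e8bh → 8b 3e
1. jsr fields op=0x9:4|imm=0:12 → word 9000h → 00 90
2. bor fields op=0x2:4|rd=3:3|rs=1:3|pad=0:6 → word 2640h → 40 26

8B 3E 00 90 40 26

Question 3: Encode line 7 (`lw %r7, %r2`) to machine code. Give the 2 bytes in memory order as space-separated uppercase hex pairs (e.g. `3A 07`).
80 5E

line 7 (lw): pack op=0x5:4|rd=7:3|rs=2:3|pad=0:6 = 0x5e80; little→ 80 5e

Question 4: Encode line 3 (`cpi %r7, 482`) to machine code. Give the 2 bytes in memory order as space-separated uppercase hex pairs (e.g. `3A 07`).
line 3 (cpi): pack op=0x3:4|rd=7:3|imm=482:9 = 0x3fe2; little→ e2 3f

E2 3F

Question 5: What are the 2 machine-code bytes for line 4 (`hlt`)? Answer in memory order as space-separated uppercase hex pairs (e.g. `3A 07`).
line 4 (hlt): pack op=0x4:4|pad=0:12 = 0x4000; little→ 00 40

00 40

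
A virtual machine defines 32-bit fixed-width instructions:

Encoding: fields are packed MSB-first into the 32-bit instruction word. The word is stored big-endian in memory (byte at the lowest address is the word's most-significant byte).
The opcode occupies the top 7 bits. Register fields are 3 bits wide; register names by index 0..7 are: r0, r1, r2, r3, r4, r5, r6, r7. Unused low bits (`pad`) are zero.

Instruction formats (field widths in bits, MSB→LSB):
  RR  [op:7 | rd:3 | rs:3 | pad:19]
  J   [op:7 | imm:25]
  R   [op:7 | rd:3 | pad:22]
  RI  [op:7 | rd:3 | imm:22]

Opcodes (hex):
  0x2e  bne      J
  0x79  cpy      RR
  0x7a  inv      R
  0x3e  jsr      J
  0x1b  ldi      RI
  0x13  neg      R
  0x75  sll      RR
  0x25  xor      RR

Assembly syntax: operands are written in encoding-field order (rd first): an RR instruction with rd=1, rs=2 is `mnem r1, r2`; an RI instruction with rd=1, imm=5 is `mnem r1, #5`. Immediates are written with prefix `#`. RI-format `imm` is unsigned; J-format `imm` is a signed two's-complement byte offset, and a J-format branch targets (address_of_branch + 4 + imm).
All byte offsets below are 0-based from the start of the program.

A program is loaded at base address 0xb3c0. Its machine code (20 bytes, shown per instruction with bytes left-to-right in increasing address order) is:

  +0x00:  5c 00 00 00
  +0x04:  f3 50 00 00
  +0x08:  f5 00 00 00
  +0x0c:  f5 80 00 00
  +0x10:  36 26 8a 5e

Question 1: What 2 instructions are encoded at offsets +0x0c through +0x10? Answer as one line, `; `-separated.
@+0c  big-endian(f5 80 00 00) = 0xf5800000
  opcode bits[31:25]=0x7a: inv/R
  rd: (w>>22)&0x7=0x6 → r6
@+10  big-endian(36 26 8a 5e) = 0x36268a5e
  opcode bits[31:25]=0x1b: ldi/RI
  rd: (w>>22)&0x7=0x0 → r0
  imm: (w>>0)&0x3fffff=0x268a5e → #2525790

inv r6; ldi r0, #2525790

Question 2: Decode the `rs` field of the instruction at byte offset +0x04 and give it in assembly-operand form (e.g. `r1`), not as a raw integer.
r2

+0x04: f3 50 00 00 ⇒ word 0xf3500000 (big)
  opcode bits[31:25]=0x79: cpy/RR
  rd@[24:22]=0x5 ⇒ r5
  rs@[21:19]=0x2 ⇒ r2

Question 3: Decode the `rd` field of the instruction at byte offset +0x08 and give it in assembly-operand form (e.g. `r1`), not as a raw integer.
r4

+0x08: f5 00 00 00 ⇒ word 0xf5000000 (big)
  op=0xf5000000>>25=0x7a ⇒ inv (R)
  rd@[24:22]=0x4 ⇒ r4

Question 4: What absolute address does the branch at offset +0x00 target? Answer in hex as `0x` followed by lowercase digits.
0xb3c4

off 0x00: read 5c 00 00 00 as big → 0x5c000000
  opcode bits[31:25]=0x2e: bne/J
  imm@[24:0]=0x0 ⇒ #0
  target = base 0xb3c0 + off 0x00 + 4 + imm 0 = 0xb3c4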